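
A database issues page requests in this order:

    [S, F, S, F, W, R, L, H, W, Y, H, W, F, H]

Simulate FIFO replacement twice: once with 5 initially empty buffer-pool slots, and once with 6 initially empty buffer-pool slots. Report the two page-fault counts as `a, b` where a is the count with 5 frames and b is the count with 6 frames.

5 frames: F F . . F F F F . F . . F . → 8 faults.
6 frames: F F . . F F F F . F . . . . → 7 faults.
7 < 8: adding a frame reduced faults, as is typical.

8, 7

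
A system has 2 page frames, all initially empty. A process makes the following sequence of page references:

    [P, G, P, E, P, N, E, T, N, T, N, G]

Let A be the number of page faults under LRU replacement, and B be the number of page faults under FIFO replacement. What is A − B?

Under LRU: F F . F . F F F F . . F → 8 faults.
Under FIFO: F F . F F F F F F . . F → 9 faults.
A − B = 8 − 9 = -1.

-1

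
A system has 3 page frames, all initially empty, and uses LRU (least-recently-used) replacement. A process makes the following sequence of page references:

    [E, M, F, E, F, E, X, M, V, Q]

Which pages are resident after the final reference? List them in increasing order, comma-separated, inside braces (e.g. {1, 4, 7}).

{M, Q, V}

E -> miss, frames [E]
M -> miss, frames [E, M]
F -> miss, frames [E, M, F]
E -> hit
F -> hit
E -> hit
X -> miss, evict M, frames [F, E, X]
M -> miss, evict F, frames [E, X, M]
V -> miss, evict E, frames [X, M, V]
Q -> miss, evict X, frames [M, V, Q]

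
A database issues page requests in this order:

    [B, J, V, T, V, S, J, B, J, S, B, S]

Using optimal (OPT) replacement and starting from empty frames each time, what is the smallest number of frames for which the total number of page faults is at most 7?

3

f=1: 12 faults
f=2: 8 faults
f=3: 6 faults
f=4: 5 faults
f=5: 5 faults
Smallest f with faults ≤ 7 is 3.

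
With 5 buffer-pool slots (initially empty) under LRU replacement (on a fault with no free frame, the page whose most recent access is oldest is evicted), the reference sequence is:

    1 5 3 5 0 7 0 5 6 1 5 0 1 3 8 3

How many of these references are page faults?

9

1: fault, frames {1}
5: fault, frames {1,5}
3: fault, frames {1,5,3}
5: hit
0: fault, frames {1,3,5,0}
7: fault, frames {1,3,5,0,7}
0: hit
5: hit
6: fault, evict 1, frames {3,7,0,5,6}
1: fault, evict 3, frames {7,0,5,6,1}
5: hit
0: hit
1: hit
3: fault, evict 7, frames {6,5,0,1,3}
8: fault, evict 6, frames {5,0,1,3,8}
3: hit
Page faults: 9.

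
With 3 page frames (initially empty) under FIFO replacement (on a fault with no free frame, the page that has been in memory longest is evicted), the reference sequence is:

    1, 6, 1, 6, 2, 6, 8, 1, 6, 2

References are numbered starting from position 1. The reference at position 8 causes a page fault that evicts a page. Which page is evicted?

6

pos 1: 1 -> fault, frames [1]
pos 2: 6 -> fault, frames [1, 6]
pos 3: 1 -> hit
pos 4: 6 -> hit
pos 5: 2 -> fault, frames [1, 6, 2]
pos 6: 6 -> hit
pos 7: 8 -> fault, evict 1, frames [6, 2, 8]
pos 8: 1 -> fault, evict 6, frames [2, 8, 1]
At position 8, page 6 is evicted.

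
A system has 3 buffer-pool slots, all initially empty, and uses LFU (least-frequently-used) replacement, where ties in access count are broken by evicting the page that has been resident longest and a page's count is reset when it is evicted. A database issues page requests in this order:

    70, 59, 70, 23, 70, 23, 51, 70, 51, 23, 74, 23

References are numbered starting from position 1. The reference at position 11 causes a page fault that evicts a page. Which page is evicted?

51

pos 1: 70 → fault, frames [70]
pos 2: 59 → fault, frames [70, 59]
pos 3: 70 → hit
pos 4: 23 → fault, frames [70, 59, 23]
pos 5: 70 → hit
pos 6: 23 → hit
pos 7: 51 → fault, evict 59, frames [70, 23, 51]
pos 8: 70 → hit
pos 9: 51 → hit
pos 10: 23 → hit
pos 11: 74 → fault, evict 51, frames [70, 23, 74]
At position 11, page 51 is evicted.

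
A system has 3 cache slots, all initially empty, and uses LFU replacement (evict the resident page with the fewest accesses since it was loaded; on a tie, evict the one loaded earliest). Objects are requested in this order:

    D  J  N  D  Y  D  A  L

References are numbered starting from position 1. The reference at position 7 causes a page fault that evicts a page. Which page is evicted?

pos 1: D -> fault, frames (D)
pos 2: J -> fault, frames (D J)
pos 3: N -> fault, frames (D J N)
pos 4: D -> hit
pos 5: Y -> fault, evict J, frames (D N Y)
pos 6: D -> hit
pos 7: A -> fault, evict N, frames (D Y A)
At position 7, page N is evicted.

N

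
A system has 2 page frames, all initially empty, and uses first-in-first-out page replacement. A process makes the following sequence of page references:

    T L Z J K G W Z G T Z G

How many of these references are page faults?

T -> miss, frames (T)
L -> miss, frames (T L)
Z -> miss, evict T, frames (L Z)
J -> miss, evict L, frames (Z J)
K -> miss, evict Z, frames (J K)
G -> miss, evict J, frames (K G)
W -> miss, evict K, frames (G W)
Z -> miss, evict G, frames (W Z)
G -> miss, evict W, frames (Z G)
T -> miss, evict Z, frames (G T)
Z -> miss, evict G, frames (T Z)
G -> miss, evict T, frames (Z G)
Page faults: 12.

12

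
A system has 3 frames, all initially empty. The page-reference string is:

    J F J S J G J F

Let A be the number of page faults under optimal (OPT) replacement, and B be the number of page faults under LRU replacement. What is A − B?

Under OPT: F F . F . F . . → 4 faults.
Under LRU: F F . F . F . F → 5 faults.
A − B = 4 − 5 = -1.

-1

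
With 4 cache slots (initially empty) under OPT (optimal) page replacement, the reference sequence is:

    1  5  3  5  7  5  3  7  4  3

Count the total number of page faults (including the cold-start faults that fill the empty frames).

1: fault, frames [1]
5: fault, frames [1, 5]
3: fault, frames [1, 5, 3]
5: hit
7: fault, frames [1, 5, 3, 7]
5: hit
3: hit
7: hit
4: fault, evict 7, frames [1, 5, 3, 4]
3: hit
Page faults: 5.

5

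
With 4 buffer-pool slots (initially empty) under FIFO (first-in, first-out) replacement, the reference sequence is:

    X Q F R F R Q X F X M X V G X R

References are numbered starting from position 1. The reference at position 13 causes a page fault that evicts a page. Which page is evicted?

F

pos 1: X → miss, frames (X)
pos 2: Q → miss, frames (X Q)
pos 3: F → miss, frames (X Q F)
pos 4: R → miss, frames (X Q F R)
pos 5: F → hit
pos 6: R → hit
pos 7: Q → hit
pos 8: X → hit
pos 9: F → hit
pos 10: X → hit
pos 11: M → miss, evict X, frames (Q F R M)
pos 12: X → miss, evict Q, frames (F R M X)
pos 13: V → miss, evict F, frames (R M X V)
At position 13, page F is evicted.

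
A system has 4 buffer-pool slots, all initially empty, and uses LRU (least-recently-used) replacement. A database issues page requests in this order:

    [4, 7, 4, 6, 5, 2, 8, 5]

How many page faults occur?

4 → fault, frames {4}
7 → fault, frames {4,7}
4 → hit
6 → fault, frames {7,4,6}
5 → fault, frames {7,4,6,5}
2 → fault, evict 7, frames {4,6,5,2}
8 → fault, evict 4, frames {6,5,2,8}
5 → hit
Page faults: 6.

6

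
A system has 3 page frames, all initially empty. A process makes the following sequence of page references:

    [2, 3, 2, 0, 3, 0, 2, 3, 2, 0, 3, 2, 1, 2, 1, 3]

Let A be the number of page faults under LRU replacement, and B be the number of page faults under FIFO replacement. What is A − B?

-2

Under LRU: F F . F . . . . . . . . F . . . → 4 faults.
Under FIFO: F F . F . . . . . . . . F F . F → 6 faults.
A − B = 4 − 6 = -2.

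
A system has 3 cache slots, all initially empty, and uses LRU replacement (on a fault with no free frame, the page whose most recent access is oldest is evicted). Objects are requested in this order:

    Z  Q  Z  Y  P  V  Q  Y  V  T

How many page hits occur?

Z → miss, frames [Z]
Q → miss, frames [Z, Q]
Z → hit
Y → miss, frames [Q, Z, Y]
P → miss, evict Q, frames [Z, Y, P]
V → miss, evict Z, frames [Y, P, V]
Q → miss, evict Y, frames [P, V, Q]
Y → miss, evict P, frames [V, Q, Y]
V → hit
T → miss, evict Q, frames [Y, V, T]
Hits: 2.

2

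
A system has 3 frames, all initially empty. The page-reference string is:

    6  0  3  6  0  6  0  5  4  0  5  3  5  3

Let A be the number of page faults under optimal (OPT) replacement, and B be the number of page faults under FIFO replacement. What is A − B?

-2

Under OPT: F F F . . . . F F . . F . . → 6 faults.
Under FIFO: F F F . . . . F F F . F F . → 8 faults.
A − B = 6 − 8 = -2.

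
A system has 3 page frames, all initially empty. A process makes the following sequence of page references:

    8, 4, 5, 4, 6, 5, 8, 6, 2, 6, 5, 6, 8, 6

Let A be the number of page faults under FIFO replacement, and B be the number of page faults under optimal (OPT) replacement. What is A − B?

Under FIFO: F F F . F . F . F . F F F . → 9 faults.
Under OPT: F F F . F . . . F . . . F . → 6 faults.
A − B = 9 − 6 = 3.

3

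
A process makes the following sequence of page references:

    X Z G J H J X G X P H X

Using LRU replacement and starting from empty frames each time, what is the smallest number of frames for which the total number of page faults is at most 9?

f=1: 12 faults
f=2: 10 faults
f=3: 9 faults
f=4: 8 faults
f=5: 6 faults
f=6: 6 faults
Smallest f with faults ≤ 9 is 3.

3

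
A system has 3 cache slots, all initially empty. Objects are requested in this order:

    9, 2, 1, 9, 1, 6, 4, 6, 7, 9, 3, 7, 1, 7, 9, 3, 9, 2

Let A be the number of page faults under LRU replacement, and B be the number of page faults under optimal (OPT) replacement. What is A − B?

Under LRU: F F F . . F F . F F F . F . F F . F → 12 faults.
Under OPT: F F F . . F F . F . F . F . . F . F → 10 faults.
A − B = 12 − 10 = 2.

2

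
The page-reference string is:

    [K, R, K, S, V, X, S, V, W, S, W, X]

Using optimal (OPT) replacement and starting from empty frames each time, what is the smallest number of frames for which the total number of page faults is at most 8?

f=1: 12 faults
f=2: 8 faults
f=3: 6 faults
f=4: 6 faults
f=5: 6 faults
f=6: 6 faults
Smallest f with faults ≤ 8 is 2.

2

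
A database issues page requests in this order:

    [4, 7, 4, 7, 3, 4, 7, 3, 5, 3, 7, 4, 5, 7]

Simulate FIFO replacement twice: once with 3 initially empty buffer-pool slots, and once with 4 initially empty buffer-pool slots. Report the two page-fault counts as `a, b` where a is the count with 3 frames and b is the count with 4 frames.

6, 4

3 frames: F F . . F . . . F . . F . F → 6 faults.
4 frames: F F . . F . . . F . . . . . → 4 faults.
4 < 6: adding a frame reduced faults, as is typical.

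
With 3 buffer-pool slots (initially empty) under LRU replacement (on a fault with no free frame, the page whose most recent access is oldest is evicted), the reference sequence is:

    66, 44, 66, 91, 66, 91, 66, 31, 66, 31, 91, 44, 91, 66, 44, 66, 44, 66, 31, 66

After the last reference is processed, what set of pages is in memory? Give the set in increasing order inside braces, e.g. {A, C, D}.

66 → fault, frames (66)
44 → fault, frames (66 44)
66 → hit
91 → fault, frames (44 66 91)
66 → hit
91 → hit
66 → hit
31 → fault, evict 44, frames (91 66 31)
66 → hit
31 → hit
91 → hit
44 → fault, evict 66, frames (31 91 44)
91 → hit
66 → fault, evict 31, frames (44 91 66)
44 → hit
66 → hit
44 → hit
66 → hit
31 → fault, evict 91, frames (44 66 31)
66 → hit

{31, 44, 66}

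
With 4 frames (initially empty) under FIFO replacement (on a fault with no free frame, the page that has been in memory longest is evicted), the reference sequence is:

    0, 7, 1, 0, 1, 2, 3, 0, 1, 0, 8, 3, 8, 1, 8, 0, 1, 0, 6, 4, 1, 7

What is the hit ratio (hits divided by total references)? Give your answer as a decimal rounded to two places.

0 -> fault, frames (0)
7 -> fault, frames (0 7)
1 -> fault, frames (0 7 1)
0 -> hit
1 -> hit
2 -> fault, frames (0 7 1 2)
3 -> fault, evict 0, frames (7 1 2 3)
0 -> fault, evict 7, frames (1 2 3 0)
1 -> hit
0 -> hit
8 -> fault, evict 1, frames (2 3 0 8)
3 -> hit
8 -> hit
1 -> fault, evict 2, frames (3 0 8 1)
8 -> hit
0 -> hit
1 -> hit
0 -> hit
6 -> fault, evict 3, frames (0 8 1 6)
4 -> fault, evict 0, frames (8 1 6 4)
1 -> hit
7 -> fault, evict 8, frames (1 6 4 7)
Hits: 11 of 22 references → 11/22 = 0.5000.

0.50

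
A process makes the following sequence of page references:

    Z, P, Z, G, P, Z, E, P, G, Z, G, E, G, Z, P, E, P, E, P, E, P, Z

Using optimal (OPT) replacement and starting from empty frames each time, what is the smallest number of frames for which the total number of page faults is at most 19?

2

f=1: 22 faults
f=2: 11 faults
f=3: 6 faults
f=4: 4 faults
Smallest f with faults ≤ 19 is 2.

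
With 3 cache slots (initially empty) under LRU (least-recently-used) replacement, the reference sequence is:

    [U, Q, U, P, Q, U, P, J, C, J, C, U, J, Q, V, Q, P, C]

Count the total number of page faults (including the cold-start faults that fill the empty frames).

10

U -> fault, frames [U]
Q -> fault, frames [U, Q]
U -> hit
P -> fault, frames [Q, U, P]
Q -> hit
U -> hit
P -> hit
J -> fault, evict Q, frames [U, P, J]
C -> fault, evict U, frames [P, J, C]
J -> hit
C -> hit
U -> fault, evict P, frames [J, C, U]
J -> hit
Q -> fault, evict C, frames [U, J, Q]
V -> fault, evict U, frames [J, Q, V]
Q -> hit
P -> fault, evict J, frames [V, Q, P]
C -> fault, evict V, frames [Q, P, C]
Page faults: 10.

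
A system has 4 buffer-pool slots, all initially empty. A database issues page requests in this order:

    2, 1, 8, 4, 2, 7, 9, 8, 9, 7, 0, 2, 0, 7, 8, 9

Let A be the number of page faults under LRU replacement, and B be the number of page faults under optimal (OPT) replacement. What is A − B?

Under LRU: F F F F . F F F . . F F . . F F → 11 faults.
Under OPT: F F F F . F F . . . F . . . . F → 8 faults.
A − B = 11 − 8 = 3.

3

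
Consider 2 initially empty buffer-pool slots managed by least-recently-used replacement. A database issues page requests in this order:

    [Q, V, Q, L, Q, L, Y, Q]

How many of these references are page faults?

Q: fault, frames {Q}
V: fault, frames {Q,V}
Q: hit
L: fault, evict V, frames {Q,L}
Q: hit
L: hit
Y: fault, evict Q, frames {L,Y}
Q: fault, evict L, frames {Y,Q}
Page faults: 5.

5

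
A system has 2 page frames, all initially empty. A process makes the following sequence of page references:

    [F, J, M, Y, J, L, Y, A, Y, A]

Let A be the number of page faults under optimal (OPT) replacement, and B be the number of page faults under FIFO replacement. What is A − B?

-2

Under OPT: F F F F . F . F . . → 6 faults.
Under FIFO: F F F F F F F F . . → 8 faults.
A − B = 6 − 8 = -2.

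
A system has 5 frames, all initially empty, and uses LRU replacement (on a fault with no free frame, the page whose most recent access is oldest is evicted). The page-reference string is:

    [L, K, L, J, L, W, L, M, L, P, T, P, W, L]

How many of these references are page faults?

7

L: miss, frames (L)
K: miss, frames (L K)
L: hit
J: miss, frames (K L J)
L: hit
W: miss, frames (K J L W)
L: hit
M: miss, frames (K J W L M)
L: hit
P: miss, evict K, frames (J W M L P)
T: miss, evict J, frames (W M L P T)
P: hit
W: hit
L: hit
Page faults: 7.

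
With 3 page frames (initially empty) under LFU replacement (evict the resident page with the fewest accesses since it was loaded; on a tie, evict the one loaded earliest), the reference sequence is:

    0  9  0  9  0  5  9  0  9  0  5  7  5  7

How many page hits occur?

0: miss, frames (0)
9: miss, frames (0 9)
0: hit
9: hit
0: hit
5: miss, frames (0 9 5)
9: hit
0: hit
9: hit
0: hit
5: hit
7: miss, evict 5, frames (0 9 7)
5: miss, evict 7, frames (0 9 5)
7: miss, evict 5, frames (0 9 7)
Hits: 8.

8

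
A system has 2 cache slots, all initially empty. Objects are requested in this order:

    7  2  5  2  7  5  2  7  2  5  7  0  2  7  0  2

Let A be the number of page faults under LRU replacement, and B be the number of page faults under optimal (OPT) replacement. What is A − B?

5

Under LRU: F F F . F F F F . F F F F F F F → 14 faults.
Under OPT: F F F . F . F . . F . F F . F . → 9 faults.
A − B = 14 − 9 = 5.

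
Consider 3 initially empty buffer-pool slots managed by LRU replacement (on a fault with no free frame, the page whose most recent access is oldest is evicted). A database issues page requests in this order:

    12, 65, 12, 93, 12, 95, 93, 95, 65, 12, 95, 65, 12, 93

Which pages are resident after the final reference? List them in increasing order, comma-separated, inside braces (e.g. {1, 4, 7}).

12: miss, frames (12)
65: miss, frames (12 65)
12: hit
93: miss, frames (65 12 93)
12: hit
95: miss, evict 65, frames (93 12 95)
93: hit
95: hit
65: miss, evict 12, frames (93 95 65)
12: miss, evict 93, frames (95 65 12)
95: hit
65: hit
12: hit
93: miss, evict 95, frames (65 12 93)

{12, 65, 93}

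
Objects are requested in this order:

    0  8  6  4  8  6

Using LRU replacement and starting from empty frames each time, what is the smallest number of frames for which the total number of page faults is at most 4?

f=1: 6 faults
f=2: 6 faults
f=3: 4 faults
f=4: 4 faults
Smallest f with faults ≤ 4 is 3.

3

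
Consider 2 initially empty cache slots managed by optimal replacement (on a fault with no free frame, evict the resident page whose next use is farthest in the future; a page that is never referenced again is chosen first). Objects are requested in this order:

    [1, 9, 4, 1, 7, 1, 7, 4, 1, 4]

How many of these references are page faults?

1 -> fault, frames (1)
9 -> fault, frames (1 9)
4 -> fault, evict 9, frames (1 4)
1 -> hit
7 -> fault, evict 4, frames (1 7)
1 -> hit
7 -> hit
4 -> fault, evict 7, frames (1 4)
1 -> hit
4 -> hit
Page faults: 5.

5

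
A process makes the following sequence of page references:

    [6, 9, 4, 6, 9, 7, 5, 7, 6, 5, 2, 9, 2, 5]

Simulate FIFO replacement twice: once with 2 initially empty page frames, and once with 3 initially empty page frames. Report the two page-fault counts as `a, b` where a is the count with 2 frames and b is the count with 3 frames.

2 frames: F F F F F F F . F . F F . F → 11 faults.
3 frames: F F F . . F F . F . F F . F → 9 faults.
9 < 11: adding a frame reduced faults, as is typical.

11, 9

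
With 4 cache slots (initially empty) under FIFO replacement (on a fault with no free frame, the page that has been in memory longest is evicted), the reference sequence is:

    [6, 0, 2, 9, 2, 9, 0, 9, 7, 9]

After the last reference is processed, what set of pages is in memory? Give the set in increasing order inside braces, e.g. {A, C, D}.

6: fault, frames [6]
0: fault, frames [6, 0]
2: fault, frames [6, 0, 2]
9: fault, frames [6, 0, 2, 9]
2: hit
9: hit
0: hit
9: hit
7: fault, evict 6, frames [0, 2, 9, 7]
9: hit

{0, 2, 7, 9}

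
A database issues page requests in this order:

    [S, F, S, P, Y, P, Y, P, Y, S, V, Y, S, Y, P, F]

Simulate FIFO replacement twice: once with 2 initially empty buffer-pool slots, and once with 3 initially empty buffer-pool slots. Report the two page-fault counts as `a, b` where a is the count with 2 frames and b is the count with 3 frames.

2 frames: F F . F F . . . . F F F F . F F → 10 faults.
3 frames: F F . F F . . . . F F . . . F F → 8 faults.
8 < 10: adding a frame reduced faults, as is typical.

10, 8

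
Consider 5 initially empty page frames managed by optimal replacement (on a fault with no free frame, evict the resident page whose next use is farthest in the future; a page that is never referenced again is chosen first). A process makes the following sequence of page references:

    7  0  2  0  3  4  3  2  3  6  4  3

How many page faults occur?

6

7: miss, frames {7}
0: miss, frames {7,0}
2: miss, frames {7,0,2}
0: hit
3: miss, frames {7,0,2,3}
4: miss, frames {7,0,2,3,4}
3: hit
2: hit
3: hit
6: miss, evict 2, frames {7,0,3,4,6}
4: hit
3: hit
Page faults: 6.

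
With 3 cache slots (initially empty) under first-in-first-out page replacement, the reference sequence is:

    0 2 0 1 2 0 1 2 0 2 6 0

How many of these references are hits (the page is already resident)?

0: fault, frames [0]
2: fault, frames [0, 2]
0: hit
1: fault, frames [0, 2, 1]
2: hit
0: hit
1: hit
2: hit
0: hit
2: hit
6: fault, evict 0, frames [2, 1, 6]
0: fault, evict 2, frames [1, 6, 0]
Hits: 7.

7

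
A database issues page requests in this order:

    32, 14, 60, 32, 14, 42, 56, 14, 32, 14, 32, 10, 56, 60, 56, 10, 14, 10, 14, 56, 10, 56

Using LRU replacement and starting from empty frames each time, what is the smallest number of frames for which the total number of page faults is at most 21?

f=1: 22 faults
f=2: 16 faults
f=3: 10 faults
f=4: 8 faults
f=5: 7 faults
f=6: 6 faults
Smallest f with faults ≤ 21 is 2.

2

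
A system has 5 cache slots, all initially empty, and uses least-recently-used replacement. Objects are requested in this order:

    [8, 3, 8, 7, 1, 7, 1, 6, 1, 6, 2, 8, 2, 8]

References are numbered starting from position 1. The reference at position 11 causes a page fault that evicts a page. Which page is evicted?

pos 1: 8 → fault, frames {8}
pos 2: 3 → fault, frames {8,3}
pos 3: 8 → hit
pos 4: 7 → fault, frames {3,8,7}
pos 5: 1 → fault, frames {3,8,7,1}
pos 6: 7 → hit
pos 7: 1 → hit
pos 8: 6 → fault, frames {3,8,7,1,6}
pos 9: 1 → hit
pos 10: 6 → hit
pos 11: 2 → fault, evict 3, frames {8,7,1,6,2}
At position 11, page 3 is evicted.

3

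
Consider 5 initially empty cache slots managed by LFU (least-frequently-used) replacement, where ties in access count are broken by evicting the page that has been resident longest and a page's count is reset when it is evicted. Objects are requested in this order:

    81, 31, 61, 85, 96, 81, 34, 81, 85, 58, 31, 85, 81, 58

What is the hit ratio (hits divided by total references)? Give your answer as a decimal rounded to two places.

81: fault, frames [81]
31: fault, frames [81, 31]
61: fault, frames [81, 31, 61]
85: fault, frames [81, 31, 61, 85]
96: fault, frames [81, 31, 61, 85, 96]
81: hit
34: fault, evict 31, frames [81, 61, 85, 96, 34]
81: hit
85: hit
58: fault, evict 61, frames [81, 85, 96, 34, 58]
31: fault, evict 96, frames [81, 85, 34, 58, 31]
85: hit
81: hit
58: hit
Hits: 6 of 14 references → 6/14 = 0.4286.

0.43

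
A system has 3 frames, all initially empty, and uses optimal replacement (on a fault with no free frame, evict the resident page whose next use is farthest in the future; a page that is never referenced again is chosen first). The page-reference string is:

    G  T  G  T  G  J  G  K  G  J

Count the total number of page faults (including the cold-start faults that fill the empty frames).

4

G -> fault, frames {G}
T -> fault, frames {G,T}
G -> hit
T -> hit
G -> hit
J -> fault, frames {G,T,J}
G -> hit
K -> fault, evict T, frames {G,J,K}
G -> hit
J -> hit
Page faults: 4.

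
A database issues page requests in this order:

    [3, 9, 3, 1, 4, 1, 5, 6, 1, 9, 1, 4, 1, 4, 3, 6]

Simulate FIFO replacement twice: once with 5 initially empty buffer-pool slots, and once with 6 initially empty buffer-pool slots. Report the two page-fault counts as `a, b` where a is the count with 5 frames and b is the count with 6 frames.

5 frames: F F . F F . F F . . . . . . F . → 7 faults.
6 frames: F F . F F . F F . . . . . . . . → 6 faults.
6 < 7: adding a frame reduced faults, as is typical.

7, 6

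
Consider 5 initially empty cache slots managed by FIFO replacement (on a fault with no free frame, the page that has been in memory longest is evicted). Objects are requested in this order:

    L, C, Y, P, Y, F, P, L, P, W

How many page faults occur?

L: miss, frames [L]
C: miss, frames [L, C]
Y: miss, frames [L, C, Y]
P: miss, frames [L, C, Y, P]
Y: hit
F: miss, frames [L, C, Y, P, F]
P: hit
L: hit
P: hit
W: miss, evict L, frames [C, Y, P, F, W]
Page faults: 6.

6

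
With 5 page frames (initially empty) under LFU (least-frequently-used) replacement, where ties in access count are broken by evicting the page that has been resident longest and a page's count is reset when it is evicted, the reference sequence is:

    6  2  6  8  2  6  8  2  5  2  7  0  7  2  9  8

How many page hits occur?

9

6 -> miss, frames {6}
2 -> miss, frames {6,2}
6 -> hit
8 -> miss, frames {6,2,8}
2 -> hit
6 -> hit
8 -> hit
2 -> hit
5 -> miss, frames {6,2,8,5}
2 -> hit
7 -> miss, frames {6,2,8,5,7}
0 -> miss, evict 5, frames {6,2,8,7,0}
7 -> hit
2 -> hit
9 -> miss, evict 0, frames {6,2,8,7,9}
8 -> hit
Hits: 9.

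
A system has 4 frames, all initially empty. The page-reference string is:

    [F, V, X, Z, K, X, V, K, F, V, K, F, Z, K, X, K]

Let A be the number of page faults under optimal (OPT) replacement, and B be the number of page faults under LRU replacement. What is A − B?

Under OPT: F F F F F . . . . . . . F . . . → 6 faults.
Under LRU: F F F F F . . . F . . . F . F . → 8 faults.
A − B = 6 − 8 = -2.

-2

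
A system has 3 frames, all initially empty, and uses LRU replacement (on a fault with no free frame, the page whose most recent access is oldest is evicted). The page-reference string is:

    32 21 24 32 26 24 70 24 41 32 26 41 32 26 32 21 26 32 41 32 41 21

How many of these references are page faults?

32: fault, frames [32]
21: fault, frames [32, 21]
24: fault, frames [32, 21, 24]
32: hit
26: fault, evict 21, frames [24, 32, 26]
24: hit
70: fault, evict 32, frames [26, 24, 70]
24: hit
41: fault, evict 26, frames [70, 24, 41]
32: fault, evict 70, frames [24, 41, 32]
26: fault, evict 24, frames [41, 32, 26]
41: hit
32: hit
26: hit
32: hit
21: fault, evict 41, frames [26, 32, 21]
26: hit
32: hit
41: fault, evict 21, frames [26, 32, 41]
32: hit
41: hit
21: fault, evict 26, frames [32, 41, 21]
Page faults: 11.

11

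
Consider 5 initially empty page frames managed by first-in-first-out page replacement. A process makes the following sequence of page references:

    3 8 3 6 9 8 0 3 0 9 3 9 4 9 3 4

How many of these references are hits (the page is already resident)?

9

3: miss, frames (3)
8: miss, frames (3 8)
3: hit
6: miss, frames (3 8 6)
9: miss, frames (3 8 6 9)
8: hit
0: miss, frames (3 8 6 9 0)
3: hit
0: hit
9: hit
3: hit
9: hit
4: miss, evict 3, frames (8 6 9 0 4)
9: hit
3: miss, evict 8, frames (6 9 0 4 3)
4: hit
Hits: 9.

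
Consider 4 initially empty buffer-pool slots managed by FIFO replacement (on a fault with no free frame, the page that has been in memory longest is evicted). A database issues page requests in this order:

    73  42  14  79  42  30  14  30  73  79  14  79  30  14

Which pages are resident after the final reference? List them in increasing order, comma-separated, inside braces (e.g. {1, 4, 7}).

73 -> fault, frames [73]
42 -> fault, frames [73, 42]
14 -> fault, frames [73, 42, 14]
79 -> fault, frames [73, 42, 14, 79]
42 -> hit
30 -> fault, evict 73, frames [42, 14, 79, 30]
14 -> hit
30 -> hit
73 -> fault, evict 42, frames [14, 79, 30, 73]
79 -> hit
14 -> hit
79 -> hit
30 -> hit
14 -> hit

{14, 30, 73, 79}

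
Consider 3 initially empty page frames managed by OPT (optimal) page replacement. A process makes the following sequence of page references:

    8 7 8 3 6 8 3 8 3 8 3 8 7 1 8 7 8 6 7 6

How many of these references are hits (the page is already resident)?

8: miss, frames [8]
7: miss, frames [8, 7]
8: hit
3: miss, frames [8, 7, 3]
6: miss, evict 7, frames [8, 3, 6]
8: hit
3: hit
8: hit
3: hit
8: hit
3: hit
8: hit
7: miss, evict 3, frames [8, 6, 7]
1: miss, evict 6, frames [8, 7, 1]
8: hit
7: hit
8: hit
6: miss, evict 1, frames [8, 7, 6]
7: hit
6: hit
Hits: 13.

13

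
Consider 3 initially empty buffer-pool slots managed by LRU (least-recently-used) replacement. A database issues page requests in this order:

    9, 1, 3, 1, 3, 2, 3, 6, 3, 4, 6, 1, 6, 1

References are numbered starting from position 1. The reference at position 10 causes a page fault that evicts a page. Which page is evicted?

pos 1: 9 -> fault, frames [9]
pos 2: 1 -> fault, frames [9, 1]
pos 3: 3 -> fault, frames [9, 1, 3]
pos 4: 1 -> hit
pos 5: 3 -> hit
pos 6: 2 -> fault, evict 9, frames [1, 3, 2]
pos 7: 3 -> hit
pos 8: 6 -> fault, evict 1, frames [2, 3, 6]
pos 9: 3 -> hit
pos 10: 4 -> fault, evict 2, frames [6, 3, 4]
At position 10, page 2 is evicted.

2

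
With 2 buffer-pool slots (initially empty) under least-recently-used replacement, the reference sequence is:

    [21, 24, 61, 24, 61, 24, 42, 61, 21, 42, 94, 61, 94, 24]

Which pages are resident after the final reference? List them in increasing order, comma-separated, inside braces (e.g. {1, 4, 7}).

21: fault, frames {21}
24: fault, frames {21,24}
61: fault, evict 21, frames {24,61}
24: hit
61: hit
24: hit
42: fault, evict 61, frames {24,42}
61: fault, evict 24, frames {42,61}
21: fault, evict 42, frames {61,21}
42: fault, evict 61, frames {21,42}
94: fault, evict 21, frames {42,94}
61: fault, evict 42, frames {94,61}
94: hit
24: fault, evict 61, frames {94,24}

{24, 94}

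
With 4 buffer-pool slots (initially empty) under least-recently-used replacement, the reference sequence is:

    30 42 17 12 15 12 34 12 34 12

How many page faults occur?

30 → miss, frames {30}
42 → miss, frames {30,42}
17 → miss, frames {30,42,17}
12 → miss, frames {30,42,17,12}
15 → miss, evict 30, frames {42,17,12,15}
12 → hit
34 → miss, evict 42, frames {17,15,12,34}
12 → hit
34 → hit
12 → hit
Page faults: 6.

6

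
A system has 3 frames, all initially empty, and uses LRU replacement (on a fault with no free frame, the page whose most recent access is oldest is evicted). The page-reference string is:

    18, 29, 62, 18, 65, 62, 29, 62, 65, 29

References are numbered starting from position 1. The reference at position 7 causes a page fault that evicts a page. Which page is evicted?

18

pos 1: 18 → fault, frames (18)
pos 2: 29 → fault, frames (18 29)
pos 3: 62 → fault, frames (18 29 62)
pos 4: 18 → hit
pos 5: 65 → fault, evict 29, frames (62 18 65)
pos 6: 62 → hit
pos 7: 29 → fault, evict 18, frames (65 62 29)
At position 7, page 18 is evicted.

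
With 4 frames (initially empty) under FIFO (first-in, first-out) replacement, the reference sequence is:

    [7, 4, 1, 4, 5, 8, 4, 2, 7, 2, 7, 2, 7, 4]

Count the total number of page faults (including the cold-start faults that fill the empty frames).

8

7 → fault, frames (7)
4 → fault, frames (7 4)
1 → fault, frames (7 4 1)
4 → hit
5 → fault, frames (7 4 1 5)
8 → fault, evict 7, frames (4 1 5 8)
4 → hit
2 → fault, evict 4, frames (1 5 8 2)
7 → fault, evict 1, frames (5 8 2 7)
2 → hit
7 → hit
2 → hit
7 → hit
4 → fault, evict 5, frames (8 2 7 4)
Page faults: 8.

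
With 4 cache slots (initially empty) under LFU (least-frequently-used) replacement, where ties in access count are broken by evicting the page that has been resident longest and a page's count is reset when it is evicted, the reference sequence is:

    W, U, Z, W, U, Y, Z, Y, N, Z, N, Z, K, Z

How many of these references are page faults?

6

W -> fault, frames [W]
U -> fault, frames [W, U]
Z -> fault, frames [W, U, Z]
W -> hit
U -> hit
Y -> fault, frames [W, U, Z, Y]
Z -> hit
Y -> hit
N -> fault, evict W, frames [U, Z, Y, N]
Z -> hit
N -> hit
Z -> hit
K -> fault, evict U, frames [Z, Y, N, K]
Z -> hit
Page faults: 6.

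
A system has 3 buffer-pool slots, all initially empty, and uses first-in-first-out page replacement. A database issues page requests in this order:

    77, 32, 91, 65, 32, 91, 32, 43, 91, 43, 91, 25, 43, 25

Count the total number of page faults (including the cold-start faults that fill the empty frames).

6

77 → fault, frames (77)
32 → fault, frames (77 32)
91 → fault, frames (77 32 91)
65 → fault, evict 77, frames (32 91 65)
32 → hit
91 → hit
32 → hit
43 → fault, evict 32, frames (91 65 43)
91 → hit
43 → hit
91 → hit
25 → fault, evict 91, frames (65 43 25)
43 → hit
25 → hit
Page faults: 6.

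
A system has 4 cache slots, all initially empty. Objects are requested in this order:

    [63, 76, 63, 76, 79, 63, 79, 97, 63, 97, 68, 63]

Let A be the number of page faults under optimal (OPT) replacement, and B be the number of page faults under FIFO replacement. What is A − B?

-1

Under OPT: F F . . F . . F . . F . → 5 faults.
Under FIFO: F F . . F . . F . . F F → 6 faults.
A − B = 5 − 6 = -1.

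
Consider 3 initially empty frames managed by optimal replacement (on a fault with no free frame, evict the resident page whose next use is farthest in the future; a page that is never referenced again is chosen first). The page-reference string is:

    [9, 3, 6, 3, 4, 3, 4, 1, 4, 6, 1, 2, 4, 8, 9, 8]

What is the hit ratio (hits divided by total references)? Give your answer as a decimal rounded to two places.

0.50

9: fault, frames [9]
3: fault, frames [9, 3]
6: fault, frames [9, 3, 6]
3: hit
4: fault, evict 9, frames [3, 6, 4]
3: hit
4: hit
1: fault, evict 3, frames [6, 4, 1]
4: hit
6: hit
1: hit
2: fault, evict 1, frames [6, 4, 2]
4: hit
8: fault, evict 2, frames [6, 4, 8]
9: fault, evict 4, frames [6, 8, 9]
8: hit
Hits: 8 of 16 references → 8/16 = 0.5000.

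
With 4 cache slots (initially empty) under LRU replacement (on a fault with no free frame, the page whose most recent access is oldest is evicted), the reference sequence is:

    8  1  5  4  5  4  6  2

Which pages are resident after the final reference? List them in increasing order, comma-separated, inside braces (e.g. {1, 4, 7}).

{2, 4, 5, 6}

8: fault, frames (8)
1: fault, frames (8 1)
5: fault, frames (8 1 5)
4: fault, frames (8 1 5 4)
5: hit
4: hit
6: fault, evict 8, frames (1 5 4 6)
2: fault, evict 1, frames (5 4 6 2)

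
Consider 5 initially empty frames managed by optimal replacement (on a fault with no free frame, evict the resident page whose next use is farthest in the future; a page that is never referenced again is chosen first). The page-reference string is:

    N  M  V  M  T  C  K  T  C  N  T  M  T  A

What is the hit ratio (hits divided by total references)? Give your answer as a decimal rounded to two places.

0.50

N -> fault, frames {N}
M -> fault, frames {N,M}
V -> fault, frames {N,M,V}
M -> hit
T -> fault, frames {N,M,V,T}
C -> fault, frames {N,M,V,T,C}
K -> fault, evict V, frames {N,M,T,C,K}
T -> hit
C -> hit
N -> hit
T -> hit
M -> hit
T -> hit
A -> fault, evict K, frames {N,M,T,C,A}
Hits: 7 of 14 references → 7/14 = 0.5000.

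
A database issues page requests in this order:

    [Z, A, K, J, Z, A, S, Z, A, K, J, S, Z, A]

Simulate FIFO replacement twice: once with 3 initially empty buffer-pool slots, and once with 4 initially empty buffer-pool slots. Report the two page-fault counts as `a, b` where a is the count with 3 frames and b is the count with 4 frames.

11, 12

3 frames: F F F F F F F . . F F . F F → 11 faults.
4 frames: F F F F . . F F F F F F F F → 12 faults.
12 > 11: adding a frame increased faults — Belady's anomaly.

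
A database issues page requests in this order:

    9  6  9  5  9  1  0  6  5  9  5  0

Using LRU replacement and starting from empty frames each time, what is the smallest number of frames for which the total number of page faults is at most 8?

4

f=1: 12 faults
f=2: 9 faults
f=3: 9 faults
f=4: 8 faults
f=5: 5 faults
Smallest f with faults ≤ 8 is 4.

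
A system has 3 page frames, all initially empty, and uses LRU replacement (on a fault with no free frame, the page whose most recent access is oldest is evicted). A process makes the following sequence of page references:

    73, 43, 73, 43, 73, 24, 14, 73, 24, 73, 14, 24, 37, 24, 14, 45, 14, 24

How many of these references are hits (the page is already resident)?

12

73: fault, frames {73}
43: fault, frames {73,43}
73: hit
43: hit
73: hit
24: fault, frames {43,73,24}
14: fault, evict 43, frames {73,24,14}
73: hit
24: hit
73: hit
14: hit
24: hit
37: fault, evict 73, frames {14,24,37}
24: hit
14: hit
45: fault, evict 37, frames {24,14,45}
14: hit
24: hit
Hits: 12.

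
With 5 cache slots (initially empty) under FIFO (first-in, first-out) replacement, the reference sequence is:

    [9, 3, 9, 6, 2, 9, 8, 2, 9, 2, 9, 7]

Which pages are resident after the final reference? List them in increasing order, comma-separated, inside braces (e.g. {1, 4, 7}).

9 -> miss, frames {9}
3 -> miss, frames {9,3}
9 -> hit
6 -> miss, frames {9,3,6}
2 -> miss, frames {9,3,6,2}
9 -> hit
8 -> miss, frames {9,3,6,2,8}
2 -> hit
9 -> hit
2 -> hit
9 -> hit
7 -> miss, evict 9, frames {3,6,2,8,7}

{2, 3, 6, 7, 8}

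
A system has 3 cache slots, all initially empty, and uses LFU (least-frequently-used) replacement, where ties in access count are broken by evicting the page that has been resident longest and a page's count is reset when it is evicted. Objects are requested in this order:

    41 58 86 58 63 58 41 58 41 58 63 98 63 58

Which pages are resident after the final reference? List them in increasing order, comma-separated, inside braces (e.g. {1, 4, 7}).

{41, 58, 63}

41 -> fault, frames {41}
58 -> fault, frames {41,58}
86 -> fault, frames {41,58,86}
58 -> hit
63 -> fault, evict 41, frames {58,86,63}
58 -> hit
41 -> fault, evict 86, frames {58,63,41}
58 -> hit
41 -> hit
58 -> hit
63 -> hit
98 -> fault, evict 63, frames {58,41,98}
63 -> fault, evict 98, frames {58,41,63}
58 -> hit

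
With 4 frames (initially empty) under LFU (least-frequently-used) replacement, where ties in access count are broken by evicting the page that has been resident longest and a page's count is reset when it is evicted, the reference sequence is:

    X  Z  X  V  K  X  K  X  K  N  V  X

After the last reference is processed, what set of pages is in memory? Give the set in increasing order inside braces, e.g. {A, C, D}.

{K, N, V, X}

X -> fault, frames (X)
Z -> fault, frames (X Z)
X -> hit
V -> fault, frames (X Z V)
K -> fault, frames (X Z V K)
X -> hit
K -> hit
X -> hit
K -> hit
N -> fault, evict Z, frames (X V K N)
V -> hit
X -> hit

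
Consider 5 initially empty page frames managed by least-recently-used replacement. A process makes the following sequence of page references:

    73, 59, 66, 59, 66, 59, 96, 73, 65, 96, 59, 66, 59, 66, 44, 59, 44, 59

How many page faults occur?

6

73 → miss, frames {73}
59 → miss, frames {73,59}
66 → miss, frames {73,59,66}
59 → hit
66 → hit
59 → hit
96 → miss, frames {73,66,59,96}
73 → hit
65 → miss, frames {66,59,96,73,65}
96 → hit
59 → hit
66 → hit
59 → hit
66 → hit
44 → miss, evict 73, frames {65,96,59,66,44}
59 → hit
44 → hit
59 → hit
Page faults: 6.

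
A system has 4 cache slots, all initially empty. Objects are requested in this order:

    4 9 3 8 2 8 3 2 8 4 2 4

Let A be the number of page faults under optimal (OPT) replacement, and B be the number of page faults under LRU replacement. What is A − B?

Under OPT: F F F F F . . . . . . . → 5 faults.
Under LRU: F F F F F . . . . F . . → 6 faults.
A − B = 5 − 6 = -1.

-1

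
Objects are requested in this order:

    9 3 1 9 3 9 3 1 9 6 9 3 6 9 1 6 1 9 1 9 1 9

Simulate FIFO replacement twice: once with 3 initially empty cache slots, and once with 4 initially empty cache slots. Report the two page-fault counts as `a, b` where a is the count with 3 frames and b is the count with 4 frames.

3 frames: F F F . . . . . . F F F . . F F . F . . . . → 9 faults.
4 frames: F F F . . . . . . F . . . . . . . . . . . . → 4 faults.
4 < 9: adding a frame reduced faults, as is typical.

9, 4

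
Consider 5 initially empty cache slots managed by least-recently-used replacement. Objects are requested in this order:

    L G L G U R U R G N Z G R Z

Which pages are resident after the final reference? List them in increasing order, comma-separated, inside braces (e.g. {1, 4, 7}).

{G, N, R, U, Z}

L → fault, frames (L)
G → fault, frames (L G)
L → hit
G → hit
U → fault, frames (L G U)
R → fault, frames (L G U R)
U → hit
R → hit
G → hit
N → fault, frames (L U R G N)
Z → fault, evict L, frames (U R G N Z)
G → hit
R → hit
Z → hit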